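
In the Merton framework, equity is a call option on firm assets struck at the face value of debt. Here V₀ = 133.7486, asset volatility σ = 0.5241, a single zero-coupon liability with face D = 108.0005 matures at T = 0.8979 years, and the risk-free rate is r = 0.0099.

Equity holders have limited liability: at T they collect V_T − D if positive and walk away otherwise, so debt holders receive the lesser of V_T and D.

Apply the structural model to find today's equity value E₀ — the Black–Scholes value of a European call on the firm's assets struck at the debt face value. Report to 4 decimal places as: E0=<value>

With assets at 133.7486 and a single debt payment of 108.0005 at 0.8979 years:
d₁ = [ln(V₀/D) + (r + σ²/2)T] / (σ√T)
   = [ln(133.7486/108.0005) + (0.0099 + 0.5·0.5241²)·0.8979] / (0.5241·√0.8979)
   = [0.213826 + 0.132207] / 0.496625 = 0.696770
d₂ = d₁ − σ√T = 0.696770 − 0.496625 = 0.200146
N(d₁) = 0.757027,  N(d₂) = 0.579317,  e^(−rT) = 0.991150
E₀ = V₀·N(d₁) − D·e^(−rT)·N(d₂)
   = 133.7486·0.757027 − 108.0005·0.991150·0.579317 = 39.238471

E0=39.2385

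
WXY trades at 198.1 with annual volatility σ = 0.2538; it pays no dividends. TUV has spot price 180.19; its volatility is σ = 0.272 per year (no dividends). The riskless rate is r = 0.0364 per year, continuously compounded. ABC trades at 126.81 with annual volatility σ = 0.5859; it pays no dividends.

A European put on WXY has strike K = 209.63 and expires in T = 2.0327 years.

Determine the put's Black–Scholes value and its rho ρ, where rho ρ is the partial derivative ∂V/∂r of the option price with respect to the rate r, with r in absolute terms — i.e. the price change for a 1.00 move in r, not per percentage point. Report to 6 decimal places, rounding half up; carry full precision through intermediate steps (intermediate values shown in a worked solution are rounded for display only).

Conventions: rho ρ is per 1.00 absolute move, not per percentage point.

σ√T = 0.2538·√2.0327 = 0.361850
d₁ = (ln(S/K) + (r+σ²/2)T) / (σ√T) = (ln(198.1/209.63) + (0.0364+0.2538²/2)·2.0327) / 0.361850 = (-0.056572 + 0.139458) / 0.361850 = 0.229061
d₂ = d₁ − σ√T = 0.229061 − 0.361850 = -0.132788
e^{−rT} = 0.928681
N(−d₁) = 0.409411,  N(−d₂) = 0.552820
Put price V = K·e^{−rT}·N(−d₂) − S·N(−d₁) = 107.622563 − 81.104246 = 26.518317
ρ = −K·T·e^{−rT}·N(−d₂) = -218.764384

price = 26.518317
ρ = -218.764384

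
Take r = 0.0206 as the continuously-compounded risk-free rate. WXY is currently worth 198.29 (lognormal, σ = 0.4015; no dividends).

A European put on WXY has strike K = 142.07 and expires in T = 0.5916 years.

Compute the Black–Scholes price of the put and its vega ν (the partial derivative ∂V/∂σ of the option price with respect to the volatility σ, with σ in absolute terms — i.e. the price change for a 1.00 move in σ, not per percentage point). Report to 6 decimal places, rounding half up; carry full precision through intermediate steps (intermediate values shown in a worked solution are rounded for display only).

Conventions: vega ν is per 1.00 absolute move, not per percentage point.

price = 3.376999
ν = 27.042537

σ√T = 0.4015·√0.5916 = 0.308816
d₁ = (ln(S/K) + (r+σ²/2)T) / (σ√T) = (ln(198.29/142.07) + (0.0206+0.4015²/2)·0.5916) / 0.308816 = (0.333411 + 0.059871) / 0.308816 = 1.273514
d₂ = d₁ − σ√T = 1.273514 − 0.308816 = 0.964698
e^{−rT} = 0.987887
N(−d₁) = 0.101418,  N(−d₂) = 0.167348
Put price V = K·e^{−rT}·N(−d₂) − S·N(−d₁) = 23.487151 − 20.110153 = 3.376999
φ(d₁) = (1/√(2π))·e^{−d₁²/2} = 0.177310
ν = S·φ(d₁)·√T = 27.042537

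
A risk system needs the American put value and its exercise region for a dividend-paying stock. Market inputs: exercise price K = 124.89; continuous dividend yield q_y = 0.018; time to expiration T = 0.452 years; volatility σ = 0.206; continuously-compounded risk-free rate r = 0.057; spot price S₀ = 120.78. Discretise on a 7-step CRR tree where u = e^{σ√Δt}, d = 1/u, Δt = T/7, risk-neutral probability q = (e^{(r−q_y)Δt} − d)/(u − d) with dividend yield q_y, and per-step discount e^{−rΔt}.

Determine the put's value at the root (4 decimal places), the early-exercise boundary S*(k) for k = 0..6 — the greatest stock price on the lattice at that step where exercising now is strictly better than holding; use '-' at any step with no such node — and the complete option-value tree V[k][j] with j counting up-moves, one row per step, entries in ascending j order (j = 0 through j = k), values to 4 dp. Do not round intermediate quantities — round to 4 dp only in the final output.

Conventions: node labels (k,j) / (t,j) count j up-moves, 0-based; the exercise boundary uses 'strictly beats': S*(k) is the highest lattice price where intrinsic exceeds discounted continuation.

price = 7.9861
boundary = - - - 103.2271 108.7746 103.2271 108.7746
tree:
7.9861
11.5838 4.6007
16.1868 7.2625 2.0865
21.6629 11.0630 3.6779 0.5787
26.9275 16.1154 6.3077 1.1877 0.0000
31.9236 21.6629 10.3990 2.4378 0.0000 0.0000
36.6649 26.9275 16.1154 5.0036 0.0000 0.0000 0.0000
41.1643 31.9236 21.6629 10.2698 0.0000 0.0000 0.0000 0.0000

params: Δt=0.06457 u=1.05374 d=0.94900 q=0.51099 e^(-rΔt)=0.99633
t_7 payoffs: 41.1643 31.9236 21.6629 10.2698 0.0000 0.0000 0.0000 0.0000
t_6: node(6,0) S=88.2251 payoff=36.6649 vs cont=36.3085 → 36.6649 [stop]  node(6,1) S=97.9625 payoff=26.9275 vs cont=26.5825 → 26.9275 [stop]  node(6,2) S=108.7746 payoff=16.1154 vs cont=15.7829 → 16.1154 [stop]  node(6,3) S=120.7800 payoff=4.1100 vs cont=5.0036 → 5.0036 [wait]  node(6,4) S=134.1104 payoff=0.0000 vs cont=0.0000 → 0.0000 [wait]  node(6,5) S=148.9122 payoff=0.0000 vs cont=0.0000 → 0.0000 [wait]  node(6,6) S=165.3475 payoff=0.0000 vs cont=0.0000 → 0.0000 [wait]  ⇒ S*(6)=108.7746
t_5: node(5,0) S=92.9664 payoff=31.9236 vs cont=31.5727 → 31.9236 [stop]  node(5,1) S=103.2271 payoff=21.6629 vs cont=21.3240 → 21.6629 [stop]  node(5,2) S=114.6202 payoff=10.2698 vs cont=10.3990 → 10.3990 [wait]  node(5,3) S=127.2708 payoff=0.0000 vs cont=2.4378 → 2.4378 [wait]  node(5,4) S=141.3176 payoff=0.0000 vs cont=0.0000 → 0.0000 [wait]  node(5,5) S=156.9148 payoff=0.0000 vs cont=0.0000 → 0.0000 [wait]  ⇒ S*(5)=103.2271
t_4: node(4,0) S=97.9625 payoff=26.9275 vs cont=26.5825 → 26.9275 [stop]  node(4,1) S=108.7746 payoff=16.1154 vs cont=15.8487 → 16.1154 [stop]  node(4,2) S=120.7800 payoff=4.1100 vs cont=6.3077 → 6.3077 [wait]  node(4,3) S=134.1104 payoff=0.0000 vs cont=1.1877 → 1.1877 [wait]  node(4,4) S=148.9122 payoff=0.0000 vs cont=0.0000 → 0.0000 [wait]  ⇒ S*(4)=108.7746
t_3: node(3,0) S=103.2271 payoff=21.6629 vs cont=21.3240 → 21.6629 [stop]  node(3,1) S=114.6202 payoff=10.2698 vs cont=11.0630 → 11.0630 [wait]  node(3,2) S=127.2708 payoff=0.0000 vs cont=3.6779 → 3.6779 [wait]  node(3,3) S=141.3176 payoff=0.0000 vs cont=0.5787 → 0.5787 [wait]  ⇒ S*(3)=103.2271
t_2: node(2,0) S=108.7746 payoff=16.1154 vs cont=16.1868 → 16.1868 [wait]  node(2,1) S=120.7800 payoff=4.1100 vs cont=7.2625 → 7.2625 [wait]  node(2,2) S=134.1104 payoff=0.0000 vs cont=2.0865 → 2.0865 [wait]  ⇒ S*(2)=-
t_1: node(1,0) S=114.6202 payoff=10.2698 vs cont=11.5838 → 11.5838 [wait]  node(1,1) S=127.2708 payoff=0.0000 vs cont=4.6007 → 4.6007 [wait]  ⇒ S*(1)=-
t_0: node(0,0) S=120.7800 payoff=4.1100 vs cont=7.9861 → 7.9861 [wait]  ⇒ S*(0)=-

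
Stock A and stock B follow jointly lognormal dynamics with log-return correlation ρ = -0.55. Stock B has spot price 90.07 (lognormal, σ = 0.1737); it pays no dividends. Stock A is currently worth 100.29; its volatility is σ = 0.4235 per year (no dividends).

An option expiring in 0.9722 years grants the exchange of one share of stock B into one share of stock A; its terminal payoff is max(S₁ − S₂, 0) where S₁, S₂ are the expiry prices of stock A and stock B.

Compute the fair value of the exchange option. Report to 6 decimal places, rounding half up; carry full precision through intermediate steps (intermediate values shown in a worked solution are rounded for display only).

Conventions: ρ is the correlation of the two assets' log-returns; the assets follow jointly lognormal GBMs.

exchange price = 25.448999

σ_eff = √(σ₁² + σ₂² − 2ρσ₁σ₂) = √(0.4235² + 0.1737² − 2·-0.55·0.4235·0.1737) = 0.538927
d₁ = (ln(S₁/S₂) + (q₂ − q₁ + σ_eff²/2)T) / (σ_eff√T) = (ln(100.29/90.07) + (0.0 − 0.0 + 0.145221)·0.9722) / 0.531383 = 0.467954
d₂ = d₁ − σ_eff√T = 0.467954 − 0.531383 = -0.063429
N(d₁) = 0.680091,  N(d₂) = 0.474712
V = S₁·e^{−q₁T}·N(d₁) − S₂·e^{−q₂T}·N(d₂) = 68.206351 − 42.757352 = 25.448999
Key observation: no risk-free rate is needed — with the second asset as numeraire the exchange option is a call on the ratio S₁/S₂, and r cancels out of the value.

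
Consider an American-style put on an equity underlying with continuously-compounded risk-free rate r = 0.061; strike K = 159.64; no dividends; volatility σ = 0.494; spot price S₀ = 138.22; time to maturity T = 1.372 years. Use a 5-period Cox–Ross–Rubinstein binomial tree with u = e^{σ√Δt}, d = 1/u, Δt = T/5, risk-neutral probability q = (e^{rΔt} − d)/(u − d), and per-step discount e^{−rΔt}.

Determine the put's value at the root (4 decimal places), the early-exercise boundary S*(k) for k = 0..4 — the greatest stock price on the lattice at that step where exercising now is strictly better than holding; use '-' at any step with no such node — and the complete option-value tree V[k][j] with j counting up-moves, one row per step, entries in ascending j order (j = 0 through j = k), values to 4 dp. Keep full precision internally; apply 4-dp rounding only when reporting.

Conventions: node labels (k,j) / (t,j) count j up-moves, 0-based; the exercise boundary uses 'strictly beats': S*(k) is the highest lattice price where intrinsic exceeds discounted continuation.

params: Δt=0.27440 u=1.29534 d=0.77200 q=0.46792 e^(-rΔt)=0.98340
t_5 payoffs: 121.7388 96.0455 52.9344 0.0000 0.0000 0.0000
t_4: node(4,0) S=49.0949 payoff=110.5451 vs cont=107.8953 → 110.5451 [stop]  node(4,1) S=82.3765 payoff=77.2635 vs cont=74.6136 → 77.2635 [stop]  node(4,2) S=138.2200 payoff=21.4200 vs cont=27.6979 → 27.6979 [wait]  node(4,3) S=231.9200 payoff=0.0000 vs cont=0.0000 → 0.0000 [wait]  node(4,4) S=389.1398 payoff=0.0000 vs cont=0.0000 → 0.0000 [wait]  ⇒ S*(4)=82.3765
t_3: node(3,0) S=63.5945 payoff=96.0455 vs cont=93.3956 → 96.0455 [stop]  node(3,1) S=106.7056 payoff=52.9344 vs cont=53.1733 → 53.1733 [wait]  node(3,2) S=179.0419 payoff=0.0000 vs cont=14.4929 → 14.4929 [wait]  node(3,3) S=300.4153 payoff=0.0000 vs cont=0.0000 → 0.0000 [wait]  ⇒ S*(3)=63.5945
t_2: node(2,0) S=82.3765 payoff=77.2635 vs cont=74.7235 → 77.2635 [stop]  node(2,1) S=138.2200 payoff=21.4200 vs cont=34.4919 → 34.4919 [wait]  node(2,2) S=231.9200 payoff=0.0000 vs cont=7.5834 → 7.5834 [wait]  ⇒ S*(2)=82.3765
t_1: node(1,0) S=106.7056 payoff=52.9344 vs cont=56.2996 → 56.2996 [wait]  node(1,1) S=179.0419 payoff=0.0000 vs cont=21.5374 → 21.5374 [wait]  ⇒ S*(1)=-
t_0: node(0,0) S=138.2200 payoff=21.4200 vs cont=39.3692 → 39.3692 [wait]  ⇒ S*(0)=-

price = 39.3692
boundary = - - 82.3765 63.5945 82.3765
tree:
39.3692
56.2996 21.5374
77.2635 34.4919 7.5834
96.0455 53.1733 14.4929 0.0000
110.5451 77.2635 27.6979 0.0000 0.0000
121.7388 96.0455 52.9344 0.0000 0.0000 0.0000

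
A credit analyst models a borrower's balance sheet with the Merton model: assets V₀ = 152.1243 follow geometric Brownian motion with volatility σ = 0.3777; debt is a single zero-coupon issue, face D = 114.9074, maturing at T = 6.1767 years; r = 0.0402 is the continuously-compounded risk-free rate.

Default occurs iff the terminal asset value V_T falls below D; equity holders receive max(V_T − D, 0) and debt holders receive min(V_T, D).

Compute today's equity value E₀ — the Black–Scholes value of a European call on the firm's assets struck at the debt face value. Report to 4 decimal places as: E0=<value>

Work the structural quantities from V₀ = 152.1243 against face 114.9074:
d₁ = [ln(V₀/D) + (r + σ²/2)T] / (σ√T)
   = [ln(152.1243/114.9074) + (0.0402 + 0.5·0.3777²)·6.1767] / (0.3777·√6.1767)
   = [0.280571 + 0.688879] / 0.938697 = 1.032762
d₂ = d₁ − σ√T = 1.032762 − 0.938697 = 0.094066
N(d₁) = 0.849142,  N(d₂) = 0.537471,  e^(−rT) = 0.780123
E₀ = V₀·N(d₁) − D·e^(−rT)·N(d₂)
   = 152.1243·0.849142 − 114.9074·0.780123·0.537471 = 80.995209

E0=80.9952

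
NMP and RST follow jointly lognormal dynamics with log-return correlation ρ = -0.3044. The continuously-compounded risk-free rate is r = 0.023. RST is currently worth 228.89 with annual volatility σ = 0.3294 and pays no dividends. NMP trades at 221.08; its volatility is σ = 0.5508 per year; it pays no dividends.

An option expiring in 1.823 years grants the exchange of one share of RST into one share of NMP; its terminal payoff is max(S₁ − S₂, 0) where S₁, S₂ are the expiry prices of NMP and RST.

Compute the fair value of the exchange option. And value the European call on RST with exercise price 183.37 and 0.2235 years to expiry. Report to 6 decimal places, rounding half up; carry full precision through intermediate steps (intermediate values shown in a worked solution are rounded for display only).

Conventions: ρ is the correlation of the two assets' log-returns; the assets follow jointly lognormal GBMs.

exchange price = 80.375700
price(RST call K=183.37) = 47.486121

σ_eff = √(σ₁² + σ₂² − 2ρσ₁σ₂) = √(0.5508² + 0.3294² − 2·-0.3044·0.5508·0.3294) = 0.722732
d₁ = (ln(S₁/S₂) + (q₂ − q₁ + σ_eff²/2)T) / (σ_eff√T) = (ln(221.08/228.89) + (0.0 − 0.0 + 0.261171)·1.823) / 0.975822 = 0.452334
d₂ = d₁ − σ_eff√T = 0.452334 − 0.975822 = -0.523488
N(d₁) = 0.674486,  N(d₂) = 0.300317
V = S₁·e^{−q₁T}·N(d₁) − S₂·e^{−q₂T}·N(d₂) = 149.115323 − 68.739623 = 80.375700
[vanilla: RST call K=183.37]
σ√T = 0.3294·√0.2235 = 0.155726
d₁ = (ln(S/K) + (r+σ²/2)T) / (σ√T) = (ln(228.89/183.37) + (0.023+0.3294²/2)·0.2235) / 0.155726 = (0.221736 + 0.017266) / 0.155726 = 1.534752
d₂ = d₁ − σ√T = 1.534752 − 0.155726 = 1.379025
e^{−rT} = 0.994873
N(d₁) = 0.937578,  N(d₂) = 0.916057
price = S·N(d₁) − K·e^{−rT}·N(d₂) = 214.602135 − 167.116014 = 47.486121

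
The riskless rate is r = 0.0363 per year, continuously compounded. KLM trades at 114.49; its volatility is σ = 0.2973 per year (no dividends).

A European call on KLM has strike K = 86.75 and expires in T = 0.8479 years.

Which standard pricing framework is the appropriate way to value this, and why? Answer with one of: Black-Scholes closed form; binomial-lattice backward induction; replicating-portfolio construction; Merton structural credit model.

Key observation: a European-exercise option on KLM struck at 86.75 — a GBM underlying with constant parameters — admits an analytic price: the data contain no early exercise, no discrete tree, no debt structure.

framework: Black-Scholes closed form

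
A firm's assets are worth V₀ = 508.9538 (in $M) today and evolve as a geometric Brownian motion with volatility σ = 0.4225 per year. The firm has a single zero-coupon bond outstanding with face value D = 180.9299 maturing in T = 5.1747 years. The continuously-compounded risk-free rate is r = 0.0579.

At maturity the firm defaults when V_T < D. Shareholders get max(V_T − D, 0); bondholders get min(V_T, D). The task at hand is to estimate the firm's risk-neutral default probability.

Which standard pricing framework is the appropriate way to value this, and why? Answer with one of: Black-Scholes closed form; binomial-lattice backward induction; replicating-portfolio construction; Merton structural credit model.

Key observation: the asked-for credit quantity lives on the firm's capital structure — asset value, asset volatility, debt face 180.9299 — which is the structural model's domain.

framework: Merton structural credit model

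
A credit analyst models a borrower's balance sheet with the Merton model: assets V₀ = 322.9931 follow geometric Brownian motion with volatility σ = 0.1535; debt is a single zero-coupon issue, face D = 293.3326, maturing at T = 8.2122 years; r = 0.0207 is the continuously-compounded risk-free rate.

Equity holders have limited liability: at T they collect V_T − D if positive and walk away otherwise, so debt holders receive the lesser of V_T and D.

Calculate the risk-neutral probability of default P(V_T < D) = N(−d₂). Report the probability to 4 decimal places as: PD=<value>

Work the structural quantities from V₀ = 322.9931 against face 293.3326:
d₁ = [ln(V₀/D) + (r + σ²/2)T] / (σ√T)
   = [ln(322.9931/293.3326) + (0.0207 + 0.5·0.1535²)·8.2122] / (0.1535·√8.2122)
   = [0.096324 + 0.266741] / 0.439884 = 0.825366
d₂ = d₁ − σ√T = 0.825366 − 0.439884 = 0.385482
risk-neutral PD = N(−d₂) = N(-0.385482) = 0.349940

PD=0.3499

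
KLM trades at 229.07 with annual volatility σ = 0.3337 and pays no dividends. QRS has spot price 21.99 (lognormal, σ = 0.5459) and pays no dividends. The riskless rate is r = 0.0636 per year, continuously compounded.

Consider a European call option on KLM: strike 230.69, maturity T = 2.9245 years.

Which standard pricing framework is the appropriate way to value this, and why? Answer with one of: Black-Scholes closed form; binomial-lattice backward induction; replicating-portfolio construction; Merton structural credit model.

Key observation: the instrument is a plain European call (strike 230.69) on a lognormal asset; the exact continuous-time formula applies directly.

framework: Black-Scholes closed form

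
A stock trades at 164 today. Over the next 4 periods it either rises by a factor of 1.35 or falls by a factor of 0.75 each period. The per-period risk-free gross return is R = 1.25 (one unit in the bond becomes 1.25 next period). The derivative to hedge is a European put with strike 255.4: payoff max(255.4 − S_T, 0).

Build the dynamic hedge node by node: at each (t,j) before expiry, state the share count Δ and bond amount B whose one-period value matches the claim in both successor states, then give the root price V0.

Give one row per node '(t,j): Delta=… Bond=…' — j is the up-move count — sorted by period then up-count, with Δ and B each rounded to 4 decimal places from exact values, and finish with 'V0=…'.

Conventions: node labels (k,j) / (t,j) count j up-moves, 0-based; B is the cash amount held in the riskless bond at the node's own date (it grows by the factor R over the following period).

(0,0): Delta=-0.1857 Bond=35.6768
(1,0): Delta=-0.7156 Bond=109.7754
(1,1): Delta=-0.1268 Bond=31.5602
(2,0): Delta=-1.0000 Bond=163.4560
(2,1): Delta=-0.6840 Bond=131.9719
(2,2): Delta=-0.0649 Bond=20.9459
(3,0): Delta=-1.0000 Bond=204.3200
(3,1): Delta=-1.0000 Bond=204.3200
(3,2): Delta=-0.6489 Bond=157.0939
(3,3): Delta=0.0000 Bond=0.0000
V0=5.2258

Since d<R<u, set p* = (R−d)/(u−d) = 0.8333; price each node as the discounted p*-expectation of its children.
Expiry values: V(4,0)=203.5094, V(4,1)=161.9969, V(4,2)=87.2744, V(4,3)=0.0000, V(4,4)=0.0000
  t=3,j=0: stock 69.1875 → up 93.4031 (V=161.9969), down 51.8906 (V=203.5094). Price 135.1325; hedge Δ=-1.0000, bond B=204.3200.
  t=3,j=1: stock 124.5375 → up 168.1256 (V=87.2744), down 93.4031 (V=161.9969). Price 79.7825; hedge Δ=-1.0000, bond B=204.3200.
  t=3,j=2: stock 224.1675 → up 302.6261 (V=0.0000), down 168.1256 (V=87.2744). Price 11.6366; hedge Δ=-0.6489, bond B=157.0939.
  t=3,j=3: stock 403.5015 → up 544.7270 (V=0.0000), down 302.6261 (V=0.0000). Price 0.0000; hedge Δ=0.0000, bond B=0.0000.
  t=2,j=0: stock 92.2500 → up 124.5375 (V=79.7825), down 69.1875 (V=135.1325). Price 71.2060; hedge Δ=-1.0000, bond B=163.4560.
  t=2,j=1: stock 166.0500 → up 224.1675 (V=11.6366), down 124.5375 (V=79.7825). Price 18.3954; hedge Δ=-0.6840, bond B=131.9719.
  t=2,j=2: stock 298.8900 → up 403.5015 (V=0.0000), down 224.1675 (V=11.6366). Price 1.5515; hedge Δ=-0.0649, bond B=20.9459.
  t=1,j=0: stock 123.0000 → up 166.0500 (V=18.3954), down 92.2500 (V=71.2060). Price 21.7577; hedge Δ=-0.7156, bond B=109.7754.
  t=1,j=1: stock 221.4000 → up 298.8900 (V=1.5515), down 166.0500 (V=18.3954). Price 3.4871; hedge Δ=-0.1268, bond B=31.5602.
  t=0,j=0: stock 164.0000 → up 221.4000 (V=3.4871), down 123.0000 (V=21.7577). Price 5.2258; hedge Δ=-0.1857, bond B=35.6768.
Verification: the root portfolio costs Δ(0,0)·S0 + B(0,0) = 5.2258, matching V0.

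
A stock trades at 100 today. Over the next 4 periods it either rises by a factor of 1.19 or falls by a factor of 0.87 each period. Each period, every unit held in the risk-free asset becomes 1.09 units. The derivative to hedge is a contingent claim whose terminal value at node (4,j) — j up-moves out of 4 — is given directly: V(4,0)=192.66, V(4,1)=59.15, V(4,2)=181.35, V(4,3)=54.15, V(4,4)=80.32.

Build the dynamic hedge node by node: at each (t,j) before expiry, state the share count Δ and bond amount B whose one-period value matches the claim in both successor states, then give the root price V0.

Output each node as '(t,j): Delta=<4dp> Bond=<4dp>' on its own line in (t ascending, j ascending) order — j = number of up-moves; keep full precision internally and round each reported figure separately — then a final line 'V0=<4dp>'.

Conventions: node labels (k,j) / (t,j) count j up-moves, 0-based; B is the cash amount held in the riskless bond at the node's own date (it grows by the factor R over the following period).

(0,0): Delta=-0.6593 Bond=134.6214
(1,0): Delta=-0.6244 Bond=143.6993
(1,1): Delta=-0.6709 Bond=148.1182
(2,0): Delta=1.6019 Bond=-11.8725
(2,1): Delta=-1.3642 Bond=233.2253
(2,2): Delta=-0.4405 Bond=128.8232
(3,0): Delta=-6.3359 Bond=509.7618
(3,1): Delta=4.2397 Bond=-250.5333
(3,2): Delta=-3.2264 Bond=483.6468
(3,3): Delta=0.4853 Bond=-15.5960
V0=68.6922

The replicating-portfolio and risk-neutral prices coincide; use p* = (1.09−0.87)/(1.19−0.87) = 0.6875 for the latter.
Payoffs at expiry: V(4,0)=192.6600, V(4,1)=59.1500, V(4,2)=181.3500, V(4,3)=54.1500, V(4,4)=80.3200
  t=3,j=0: stock 65.8503 → up 78.3619 (V=59.1500), down 57.2898 (V=192.6600). Price 92.5430; hedge Δ=-6.3359, bond B=509.7618.
  t=3,j=1: stock 90.0711 → up 107.1846 (V=181.3500), down 78.3619 (V=59.1500). Price 131.3417; hedge Δ=4.2397, bond B=-250.5333.
  t=3,j=2: stock 123.2007 → up 146.6088 (V=54.1500), down 107.1846 (V=181.3500). Price 86.1468; hedge Δ=-3.2264, bond B=483.6468.
  t=3,j=3: stock 168.5159 → up 200.5339 (V=80.3200), down 146.6088 (V=54.1500). Price 66.1852; hedge Δ=0.4853, bond B=-15.5960.
  t=2,j=0: stock 75.6900 → up 90.0711 (V=131.3417), down 65.8503 (V=92.5430). Price 109.3735; hedge Δ=1.6019, bond B=-11.8725.
  t=2,j=1: stock 103.5300 → up 123.2007 (V=86.1468), down 90.0711 (V=131.3417). Price 91.9910; hedge Δ=-1.3642, bond B=233.2253.
  t=2,j=2: stock 141.6100 → up 168.5159 (V=66.1852), down 123.2007 (V=86.1468). Price 66.4433; hedge Δ=-0.4405, bond B=128.8232.
  t=1,j=0: stock 87.0000 → up 103.5300 (V=91.9910), down 75.6900 (V=109.3735). Price 89.3789; hedge Δ=-0.6244, bond B=143.6993.
  t=1,j=1: stock 119.0000 → up 141.6100 (V=66.4433), down 103.5300 (V=91.9910). Price 68.2816; hedge Δ=-0.6709, bond B=148.1182.
  t=0,j=0: stock 100.0000 → up 119.0000 (V=68.2816), down 87.0000 (V=89.3789). Price 68.6922; hedge Δ=-0.6593, bond B=134.6214.
Sanity check at the root: Δ(0,0)·S0 + B(0,0) reproduces V0 = 68.6922.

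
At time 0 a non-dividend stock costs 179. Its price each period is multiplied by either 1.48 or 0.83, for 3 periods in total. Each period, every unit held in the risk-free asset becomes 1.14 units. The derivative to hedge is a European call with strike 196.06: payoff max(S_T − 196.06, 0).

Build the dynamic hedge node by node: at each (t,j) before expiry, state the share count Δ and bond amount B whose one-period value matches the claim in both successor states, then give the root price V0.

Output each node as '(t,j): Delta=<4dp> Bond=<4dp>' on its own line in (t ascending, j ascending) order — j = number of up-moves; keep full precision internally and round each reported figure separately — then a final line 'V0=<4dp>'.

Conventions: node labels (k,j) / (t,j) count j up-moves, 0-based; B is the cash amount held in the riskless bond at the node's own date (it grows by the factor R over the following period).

(0,0): Delta=0.8102 Bond=-85.7317
(1,0): Delta=0.5604 Bond=-60.6219
(1,1): Delta=0.9639 Bond=-138.4380
(2,0): Delta=0.0000 Bond=0.0000
(2,1): Delta=0.9051 Bond=-144.9058
(2,2): Delta=1.0000 Bond=-171.9825
V0=59.2997

Risk-neutral probability p* = (R−d)/(u−d) = (1.14−0.83)/(1.48−0.83) = 0.4769.
Terminal payoffs: V(3,0)=0.0000, V(3,1)=0.0000, V(3,2)=129.3677, V(3,3)=384.2208
(2,0): S=123.3131. Δ = (V_up−V_dn)/(S_up−S_dn) = (0.0000−0.0000)/(182.5034−102.3499) = 0.0000. V = [p*·0.0000 + (1−p*)·0.0000]/1.14 = 0.0000. B = V − Δ·S = 0.0000.
(2,1): S=219.8836. Δ = (V_up−V_dn)/(S_up−S_dn) = (129.3677−0.0000)/(325.4277−182.5034) = 0.9051. V = [p*·129.3677 + (1−p*)·0.0000]/1.14 = 54.1215. B = V − Δ·S = -144.9058.
(2,2): S=392.0816. Δ = (V_up−V_dn)/(S_up−S_dn) = (384.2208−129.3677)/(580.2808−325.4277) = 1.0000. V = [p*·384.2208 + (1−p*)·129.3677]/1.14 = 220.0991. B = V − Δ·S = -171.9825.
(1,0): S=148.5700. Δ = (V_up−V_dn)/(S_up−S_dn) = (54.1215−0.0000)/(219.8836−123.3131) = 0.5604. V = [p*·54.1215 + (1−p*)·0.0000]/1.14 = 22.6419. B = V − Δ·S = -60.6219.
(1,1): S=264.9200. Δ = (V_up−V_dn)/(S_up−S_dn) = (220.0991−54.1215)/(392.0816−219.8836) = 0.9639. V = [p*·220.0991 + (1−p*)·54.1215]/1.14 = 116.9123. B = V − Δ·S = -138.4380.
(0,0): S=179.0000. Δ = (V_up−V_dn)/(S_up−S_dn) = (116.9123−22.6419)/(264.9200−148.5700) = 0.8102. V = [p*·116.9123 + (1−p*)·22.6419]/1.14 = 59.2997. B = V − Δ·S = -85.7317.
Sanity check at the root: Δ(0,0)·S0 + B(0,0) reproduces V0 = 59.2997.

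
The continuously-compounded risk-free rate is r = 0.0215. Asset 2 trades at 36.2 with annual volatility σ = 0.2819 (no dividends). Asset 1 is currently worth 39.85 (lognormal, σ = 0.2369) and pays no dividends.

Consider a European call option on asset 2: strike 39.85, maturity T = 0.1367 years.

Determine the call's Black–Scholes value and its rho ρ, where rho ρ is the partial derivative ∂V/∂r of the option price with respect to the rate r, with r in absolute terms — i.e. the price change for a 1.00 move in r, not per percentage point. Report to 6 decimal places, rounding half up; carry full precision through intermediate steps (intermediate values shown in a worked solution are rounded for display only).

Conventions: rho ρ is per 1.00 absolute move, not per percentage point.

price = 0.401423
ρ = 0.935190

σ√T = 0.2819·√0.1367 = 0.104227
d₁ = (ln(S/K) + (r+σ²/2)T) / (σ√T) = (ln(36.2/39.85) + (0.0215+0.2819²/2)·0.1367) / 0.104227 = (-0.096063 + 0.008371) / 0.104227 = -0.841364
d₂ = d₁ − σ√T = -0.841364 − 0.104227 = -0.945590
e^{−rT} = 0.997065
N(d₁) = 0.200072,  N(d₂) = 0.172179
Call price V = S·N(d₁) − K·e^{−rT}·N(d₂) = 7.242611 − 6.841188 = 0.401423
ρ = K·T·e^{−rT}·N(d₂) = 0.935190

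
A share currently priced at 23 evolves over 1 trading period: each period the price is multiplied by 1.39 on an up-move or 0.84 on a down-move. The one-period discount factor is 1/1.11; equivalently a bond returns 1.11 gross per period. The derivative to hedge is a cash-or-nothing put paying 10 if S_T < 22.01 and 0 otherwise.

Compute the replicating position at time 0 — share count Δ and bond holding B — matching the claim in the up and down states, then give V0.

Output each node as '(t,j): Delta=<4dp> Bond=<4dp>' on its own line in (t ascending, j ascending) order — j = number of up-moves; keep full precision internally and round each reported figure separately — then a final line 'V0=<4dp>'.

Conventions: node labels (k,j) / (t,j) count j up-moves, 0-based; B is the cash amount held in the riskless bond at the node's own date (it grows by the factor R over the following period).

(0,0): Delta=-0.7905 Bond=22.7682
V0=4.5864

Risk-neutral probability p* = (R−d)/(u−d) = (1.11−0.84)/(1.39−0.84) = 0.4909.
Payoffs at expiry: V(1,0)=10.0000, V(1,1)=0.0000
Node (0,0) S=23.0000: V=(p*·0.0000+(1−p*)·10.0000)/1.11=4.5864; Δ=(0.0000−10.0000)/(31.9700−19.3200)=-0.7905; B=V−Δ·S=22.7682
Sanity check at the root: Δ(0,0)·S0 + B(0,0) reproduces V0 = 4.5864.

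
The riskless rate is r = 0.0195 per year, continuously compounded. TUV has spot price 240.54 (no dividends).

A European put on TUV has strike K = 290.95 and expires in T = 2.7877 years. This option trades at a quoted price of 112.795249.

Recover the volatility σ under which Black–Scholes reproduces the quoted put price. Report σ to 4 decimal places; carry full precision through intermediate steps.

sigma = 0.5700

At σ = 0.5700 the Black–Scholes value reproduces the quote:
σ√T = 0.57·√2.7877 = 0.951695
d₁ = (ln(S/K) + (r+σ²/2)T) / (σ√T) = (ln(240.54/290.95) + (0.0195+0.57²/2)·2.7877) / 0.951695 = (-0.190265 + 0.507222) / 0.951695 = 0.333045
d₂ = d₁ − σ√T = 0.333045 − 0.951695 = -0.618651
e^{−rT} = 0.947091
N(−d₁) = 0.369550,  N(−d₂) = 0.731927
V = K·e^{−rT}·N(−d₂) − S·N(−d₁) = 201.686877 − 88.891628 = 112.795249 (equal to the quote); since ∂V/∂σ > 0 for all σ, the implied volatility is unique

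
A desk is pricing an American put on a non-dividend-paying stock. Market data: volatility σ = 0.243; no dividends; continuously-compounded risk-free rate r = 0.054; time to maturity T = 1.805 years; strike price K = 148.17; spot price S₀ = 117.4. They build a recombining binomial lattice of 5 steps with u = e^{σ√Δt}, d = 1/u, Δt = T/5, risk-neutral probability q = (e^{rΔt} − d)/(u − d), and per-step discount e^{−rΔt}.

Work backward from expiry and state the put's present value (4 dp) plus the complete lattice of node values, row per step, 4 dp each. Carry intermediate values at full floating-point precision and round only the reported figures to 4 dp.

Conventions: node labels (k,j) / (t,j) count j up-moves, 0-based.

Δt=0.36100, u=1.15720, d=0.86416, q=0.53074, disc=e^(-rΔt)=0.98069
k=5 terminal: V=max(K-S,0) → 91.5946 72.4093 46.7181 12.3148 0.0000 0.0000
k=4: j=0 S=65.4690 intr=82.7010 cont=79.8405 V=82.7010[EX]; j=1 S=87.6702 intr=60.4998 cont=57.6393 V=60.4998[EX]; j=2 S=117.4000 intr=30.7700 cont=27.9095 V=30.7700[EX]; j=3 S=157.2114 intr=0.0000 cont=5.6673 V=5.6673[hold]; j=4 S=210.5233 intr=0.0000 cont=0.0000 V=0.0000[hold]
k=3: j=0 S=75.7607 intr=72.4093 cont=69.5488 V=72.4093[EX]; j=1 S=101.4519 intr=46.7181 cont=43.8577 V=46.7181[EX]; j=2 S=135.8552 intr=12.3148 cont=17.1102 V=17.1102[hold]; j=3 S=181.9249 intr=0.0000 cont=2.6081 V=2.6081[hold]
k=2: j=0 S=87.6702 intr=60.4998 cont=57.6393 V=60.4998[EX]; j=1 S=117.4000 intr=30.7700 cont=30.4055 V=30.7700[EX]; j=2 S=157.2114 intr=0.0000 cont=9.2316 V=9.2316[hold]
k=1: j=0 S=101.4519 intr=46.7181 cont=43.8577 V=46.7181[EX]; j=1 S=135.8552 intr=12.3148 cont=18.9654 V=18.9654[hold]
k=0: j=0 S=117.4000 intr=30.7700 cont=31.3711 V=31.3711[hold]

price = 31.3711
tree:
31.3711
46.7181 18.9654
60.4998 30.7700 9.2316
72.4093 46.7181 17.1102 2.6081
82.7010 60.4998 30.7700 5.6673 0.0000
91.5946 72.4093 46.7181 12.3148 0.0000 0.0000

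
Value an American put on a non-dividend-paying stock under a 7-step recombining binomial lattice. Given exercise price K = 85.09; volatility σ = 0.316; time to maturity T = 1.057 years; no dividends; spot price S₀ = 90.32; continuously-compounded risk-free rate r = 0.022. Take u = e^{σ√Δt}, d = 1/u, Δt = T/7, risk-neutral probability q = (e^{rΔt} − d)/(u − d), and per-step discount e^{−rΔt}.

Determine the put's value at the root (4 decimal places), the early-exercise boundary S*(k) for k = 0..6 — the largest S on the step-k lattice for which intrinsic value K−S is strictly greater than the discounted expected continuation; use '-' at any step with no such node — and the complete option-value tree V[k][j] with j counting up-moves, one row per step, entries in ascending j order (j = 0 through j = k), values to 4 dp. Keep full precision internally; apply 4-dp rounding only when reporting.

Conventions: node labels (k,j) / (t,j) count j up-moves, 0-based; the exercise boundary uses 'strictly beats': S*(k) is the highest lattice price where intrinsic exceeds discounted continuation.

price = 8.3549
boundary = - - - - 55.2675 62.4882 70.6524
tree:
8.3549
12.0940 4.4079
16.9841 6.9400 1.7264
23.0005 10.6575 3.0064 0.3675
29.8225 15.8525 5.1670 0.7130 0.0000
36.2089 22.6018 8.7331 1.3833 0.0000 0.0000
41.8573 29.8225 14.4376 2.6837 0.0000 0.0000 0.0000
46.8530 36.2089 22.6018 5.2068 0.0000 0.0000 0.0000 0.0000

Δt=0.15100  u=1.13065  d=0.88445  q=0.48286  discount=0.99668
step 7 (expiry): payoffs max(K−S,0) = 46.8530 36.2089 22.6018 5.2068 0.0000 0.0000 0.0000 0.0000
step 6: (k=6,j=0): S=43.2327, K−S=41.8573, hold=41.5751 ⇒ V=41.8573 exercise | (k=6,j=1): S=55.2675, K−S=29.8225, hold=29.5403 ⇒ V=29.8225 exercise | (k=6,j=2): S=70.6524, K−S=14.4376, hold=14.1554 ⇒ V=14.4376 exercise | (k=6,j=3): S=90.3200, K−S=0.0000, hold=2.6837 ⇒ V=2.6837 continue | (k=6,j=4): S=115.4625, K−S=0.0000, hold=0.0000 ⇒ V=0.0000 continue | (k=6,j=5): S=147.6040, K−S=0.0000, hold=0.0000 ⇒ V=0.0000 continue | (k=6,j=6): S=188.6928, K−S=0.0000, hold=0.0000 ⇒ V=0.0000 continue  boundary S*=70.6524
step 5: (k=5,j=0): S=48.8811, K−S=36.2089, hold=35.9267 ⇒ V=36.2089 exercise | (k=5,j=1): S=62.4882, K−S=22.6018, hold=22.3196 ⇒ V=22.6018 exercise | (k=5,j=2): S=79.8832, K−S=5.2068, hold=8.7331 ⇒ V=8.7331 continue | (k=5,j=3): S=102.1204, K−S=0.0000, hold=1.3833 ⇒ V=1.3833 continue | (k=5,j=4): S=130.5478, K−S=0.0000, hold=0.0000 ⇒ V=0.0000 continue | (k=5,j=5): S=166.8886, K−S=0.0000, hold=0.0000 ⇒ V=0.0000 continue  boundary S*=62.4882
step 4: (k=4,j=0): S=55.2675, K−S=29.8225, hold=29.5403 ⇒ V=29.8225 exercise | (k=4,j=1): S=70.6524, K−S=14.4376, hold=15.8525 ⇒ V=15.8525 continue | (k=4,j=2): S=90.3200, K−S=0.0000, hold=5.1670 ⇒ V=5.1670 continue | (k=4,j=3): S=115.4625, K−S=0.0000, hold=0.7130 ⇒ V=0.7130 continue | (k=4,j=4): S=147.6040, K−S=0.0000, hold=0.0000 ⇒ V=0.0000 continue  boundary S*=55.2675
step 3: (k=3,j=0): S=62.4882, K−S=22.6018, hold=23.0005 ⇒ V=23.0005 continue | (k=3,j=1): S=79.8832, K−S=5.2068, hold=10.6575 ⇒ V=10.6575 continue | (k=3,j=2): S=102.1204, K−S=0.0000, hold=3.0064 ⇒ V=3.0064 continue | (k=3,j=3): S=130.5478, K−S=0.0000, hold=0.3675 ⇒ V=0.3675 continue  boundary S*=-
step 2: (k=2,j=0): S=70.6524, K−S=14.4376, hold=16.9841 ⇒ V=16.9841 continue | (k=2,j=1): S=90.3200, K−S=0.0000, hold=6.9400 ⇒ V=6.9400 continue | (k=2,j=2): S=115.4625, K−S=0.0000, hold=1.7264 ⇒ V=1.7264 continue  boundary S*=-
step 1: (k=1,j=0): S=79.8832, K−S=5.2068, hold=12.0940 ⇒ V=12.0940 continue | (k=1,j=1): S=102.1204, K−S=0.0000, hold=4.4079 ⇒ V=4.4079 continue  boundary S*=-
step 0: (k=0,j=0): S=90.3200, K−S=0.0000, hold=8.3549 ⇒ V=8.3549 continue  boundary S*=-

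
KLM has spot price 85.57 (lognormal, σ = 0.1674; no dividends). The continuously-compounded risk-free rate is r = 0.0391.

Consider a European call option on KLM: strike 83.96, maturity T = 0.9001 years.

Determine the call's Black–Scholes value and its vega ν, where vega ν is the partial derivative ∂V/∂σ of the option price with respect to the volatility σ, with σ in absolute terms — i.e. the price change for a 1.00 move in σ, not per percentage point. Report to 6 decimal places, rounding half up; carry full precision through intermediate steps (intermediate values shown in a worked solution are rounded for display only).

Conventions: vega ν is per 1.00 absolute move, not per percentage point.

price = 7.833138
ν = 29.645705

σ√T = 0.1674·√0.9001 = 0.158818
d₁ = (ln(S/K) + (r+σ²/2)T) / (σ√T) = (ln(85.57/83.96) + (0.0391+0.1674²/2)·0.9001) / 0.158818 = (0.018994 + 0.047806) / 0.158818 = 0.420605
d₂ = d₁ − σ√T = 0.420605 − 0.158818 = 0.261787
e^{−rT} = 0.965418
N(d₁) = 0.662978,  N(d₂) = 0.603257
Call price V = S·N(d₁) − K·e^{−rT}·N(d₂) = 56.731046 − 48.897908 = 7.833138
φ(d₁) = (1/√(2π))·e^{−d₁²/2} = 0.365170
ν = S·φ(d₁)·√T = 29.645705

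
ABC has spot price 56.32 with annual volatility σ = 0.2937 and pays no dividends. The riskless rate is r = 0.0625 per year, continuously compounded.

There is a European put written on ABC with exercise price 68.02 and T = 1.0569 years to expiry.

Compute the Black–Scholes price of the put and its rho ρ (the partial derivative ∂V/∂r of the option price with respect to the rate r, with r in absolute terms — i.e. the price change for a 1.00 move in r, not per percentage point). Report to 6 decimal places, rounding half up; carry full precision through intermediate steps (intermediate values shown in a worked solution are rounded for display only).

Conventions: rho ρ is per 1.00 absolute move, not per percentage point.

price = 11.456607
ρ = -47.870174

σ√T = 0.2937·√1.0569 = 0.301940
d₁ = (ln(S/K) + (r+σ²/2)T) / (σ√T) = (ln(56.32/68.02) + (0.0625+0.2937²/2)·1.0569) / 0.301940 = (-0.188752 + 0.111640) / 0.301940 = -0.255388
d₂ = d₁ − σ√T = -0.255388 − 0.301940 = -0.557328
e^{−rT} = 0.936078
N(−d₁) = 0.600788,  N(−d₂) = 0.711348
Put price V = K·e^{−rT}·N(−d₂) − S·N(−d₁) = 45.293002 − 33.836395 = 11.456607
ρ = −K·T·e^{−rT}·N(−d₂) = -47.870174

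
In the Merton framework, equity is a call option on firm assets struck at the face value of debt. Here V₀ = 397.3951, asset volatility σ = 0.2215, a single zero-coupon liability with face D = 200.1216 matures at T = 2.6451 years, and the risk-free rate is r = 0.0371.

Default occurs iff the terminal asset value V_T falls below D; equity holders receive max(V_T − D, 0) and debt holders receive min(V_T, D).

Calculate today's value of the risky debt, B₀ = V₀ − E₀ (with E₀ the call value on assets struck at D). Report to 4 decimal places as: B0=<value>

Apply the equity-as-call identities (strike 200.1216, horizon 2.6451 years):
d₁ = [ln(V₀/D) + (r + σ²/2)T] / (σ√T)
   = [ln(397.3951/200.1216) + (0.0371 + 0.5·0.2215²)·2.6451] / (0.2215·√2.6451)
   = [0.686006 + 0.163020] / 0.360242 = 2.356820
d₂ = d₁ − σ√T = 2.356820 − 0.360242 = 1.996577
N(d₁) = 0.990784,  N(d₂) = 0.977064,  e^(−rT) = 0.906528
E₀ = V₀·N(d₁) − D·e^(−rT)·N(d₂)
   = 397.3951·0.990784 − 200.1216·0.906528·0.977064 = 216.477681
B₀ = V₀ − E₀ = 397.3951 − 216.477681 = 180.917419

B0=180.9174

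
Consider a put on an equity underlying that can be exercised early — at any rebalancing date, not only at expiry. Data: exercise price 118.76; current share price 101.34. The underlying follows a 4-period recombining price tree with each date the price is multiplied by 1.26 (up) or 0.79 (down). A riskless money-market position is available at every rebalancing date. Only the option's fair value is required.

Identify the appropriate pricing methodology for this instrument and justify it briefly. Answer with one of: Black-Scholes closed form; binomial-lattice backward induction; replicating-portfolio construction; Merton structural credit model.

Key observation: the exercise right at every one of the 4 steps is what matters: each node needs max(118.76 − S, continuation), which only the stepwise tree valuation starting from spot 101.34 delivers.

framework: binomial-lattice backward induction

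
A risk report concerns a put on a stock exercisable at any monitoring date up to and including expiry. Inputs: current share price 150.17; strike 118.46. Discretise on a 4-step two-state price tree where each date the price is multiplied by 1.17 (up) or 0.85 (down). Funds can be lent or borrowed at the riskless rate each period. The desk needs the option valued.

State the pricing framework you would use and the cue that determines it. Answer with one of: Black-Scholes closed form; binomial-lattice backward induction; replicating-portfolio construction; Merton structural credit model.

framework: binomial-lattice backward induction

Key observation: the exercise right at every one of the 4 steps is what matters: each node needs max(118.46 − S, continuation), which only the stepwise tree valuation starting from spot 150.17 delivers.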